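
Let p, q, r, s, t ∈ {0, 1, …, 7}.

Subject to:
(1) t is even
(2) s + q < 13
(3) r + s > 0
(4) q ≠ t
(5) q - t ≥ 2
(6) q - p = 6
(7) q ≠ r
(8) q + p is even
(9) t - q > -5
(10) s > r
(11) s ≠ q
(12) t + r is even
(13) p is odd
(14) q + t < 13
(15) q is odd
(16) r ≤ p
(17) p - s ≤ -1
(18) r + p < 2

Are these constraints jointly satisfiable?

Take p = 1, q = 7, r = 0, s = 3, t = 4. Then constraint 2: s + q = 10; constraint 3: r + s = 3; constraint 5: q - t = 3, and every other listed constraint is also met.

Satisfiable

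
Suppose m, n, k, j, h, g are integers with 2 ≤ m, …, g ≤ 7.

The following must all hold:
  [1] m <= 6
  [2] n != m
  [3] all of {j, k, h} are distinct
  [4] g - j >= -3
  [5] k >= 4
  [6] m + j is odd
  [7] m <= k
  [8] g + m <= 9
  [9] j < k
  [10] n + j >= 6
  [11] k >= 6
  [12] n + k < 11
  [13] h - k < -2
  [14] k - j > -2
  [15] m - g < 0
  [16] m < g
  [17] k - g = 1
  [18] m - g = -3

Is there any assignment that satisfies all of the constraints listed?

Try m = 2, n = 3, k = 6, j = 5, h = 2, g = 5.
Check constraint 4: g - j = 0; constraint 8: g + m = 7; constraint 10: n + j = 8. The remaining constraints are straightforward to verify.

Satisfiable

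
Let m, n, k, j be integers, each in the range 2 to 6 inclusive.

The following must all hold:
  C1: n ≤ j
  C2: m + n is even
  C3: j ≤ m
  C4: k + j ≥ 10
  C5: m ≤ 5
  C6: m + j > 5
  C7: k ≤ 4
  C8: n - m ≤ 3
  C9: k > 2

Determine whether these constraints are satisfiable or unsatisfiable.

Unsatisfiable

From constraint 7: k ≤ 4. From constraints 3 and 5: j ≤ m ≤ 5. Hence k + j ≤ 9. But constraint 4 requires k + j ≥ 10, and 10 > 9. Contradiction.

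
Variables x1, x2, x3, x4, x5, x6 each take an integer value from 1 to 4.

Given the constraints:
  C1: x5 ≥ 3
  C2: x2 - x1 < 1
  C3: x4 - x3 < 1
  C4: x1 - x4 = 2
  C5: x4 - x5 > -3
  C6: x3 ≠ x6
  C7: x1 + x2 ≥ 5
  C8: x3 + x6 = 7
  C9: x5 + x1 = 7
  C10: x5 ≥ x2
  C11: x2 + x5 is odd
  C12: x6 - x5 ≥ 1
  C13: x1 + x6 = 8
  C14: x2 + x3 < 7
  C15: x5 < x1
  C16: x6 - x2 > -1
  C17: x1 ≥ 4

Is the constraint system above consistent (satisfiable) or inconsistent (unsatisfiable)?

Satisfiable

The assignment x1 = 4, x2 = 2, x3 = 3, x4 = 2, x5 = 3, x6 = 4 works:
  constraint 2 holds since x2 - x1 = -2.
  constraint 3 holds since x4 - x3 = -1.
The rest check out directly.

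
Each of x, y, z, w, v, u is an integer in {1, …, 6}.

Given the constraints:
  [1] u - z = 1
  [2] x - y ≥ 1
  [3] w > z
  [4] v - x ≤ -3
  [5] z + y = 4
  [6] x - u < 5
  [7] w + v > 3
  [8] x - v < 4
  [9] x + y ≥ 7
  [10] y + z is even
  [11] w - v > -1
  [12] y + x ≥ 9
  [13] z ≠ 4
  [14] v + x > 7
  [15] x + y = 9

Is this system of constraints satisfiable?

Try x = 6, y = 3, z = 1, w = 3, v = 3, u = 2.
Check constraint 1: u - z = 1; constraint 2: x - y = 3. The remaining constraints are straightforward to verify.

Satisfiable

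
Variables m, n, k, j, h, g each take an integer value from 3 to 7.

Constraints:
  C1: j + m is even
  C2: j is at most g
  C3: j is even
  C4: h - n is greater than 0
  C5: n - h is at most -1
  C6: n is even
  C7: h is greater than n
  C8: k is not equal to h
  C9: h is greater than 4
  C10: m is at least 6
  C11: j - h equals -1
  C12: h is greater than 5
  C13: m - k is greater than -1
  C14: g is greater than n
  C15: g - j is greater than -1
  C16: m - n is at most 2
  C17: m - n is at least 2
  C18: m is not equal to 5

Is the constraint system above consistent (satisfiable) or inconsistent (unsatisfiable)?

The assignment m = 6, n = 4, k = 6, j = 6, h = 7, g = 7 works:
  constraint 4 holds since h - n = 3.
  constraint 5 holds since n - h = -3.
  constraint 11 holds since j - h = -1.
The rest check out directly.

Satisfiable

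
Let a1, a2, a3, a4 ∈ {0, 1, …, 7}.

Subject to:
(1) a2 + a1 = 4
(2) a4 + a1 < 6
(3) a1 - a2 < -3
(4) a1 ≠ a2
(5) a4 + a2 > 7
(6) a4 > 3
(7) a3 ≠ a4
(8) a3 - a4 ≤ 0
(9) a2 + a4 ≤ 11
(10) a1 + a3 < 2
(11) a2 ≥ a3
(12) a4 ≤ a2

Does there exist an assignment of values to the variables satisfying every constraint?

Try a1 = 0, a2 = 4, a3 = 1, a4 = 4.
Check constraint 1: a2 + a1 = 4; constraint 2: a4 + a1 = 4. The remaining constraints are straightforward to verify.

Satisfiable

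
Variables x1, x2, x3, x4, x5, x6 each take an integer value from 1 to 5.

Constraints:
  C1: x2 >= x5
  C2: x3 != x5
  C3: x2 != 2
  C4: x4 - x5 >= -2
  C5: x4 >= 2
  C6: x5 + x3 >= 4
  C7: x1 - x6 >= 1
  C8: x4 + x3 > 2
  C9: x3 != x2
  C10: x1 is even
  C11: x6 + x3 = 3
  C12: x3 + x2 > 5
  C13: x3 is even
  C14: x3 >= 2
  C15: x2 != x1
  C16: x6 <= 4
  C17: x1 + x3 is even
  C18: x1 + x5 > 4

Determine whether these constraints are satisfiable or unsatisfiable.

The assignment x1 = 4, x2 = 5, x3 = 2, x4 = 2, x5 = 3, x6 = 1 works:
  constraint 4 holds since x4 - x5 = -1.
  constraint 6 holds since x5 + x3 = 5.
  constraint 7 holds since x1 - x6 = 3.
The rest check out directly.

Satisfiable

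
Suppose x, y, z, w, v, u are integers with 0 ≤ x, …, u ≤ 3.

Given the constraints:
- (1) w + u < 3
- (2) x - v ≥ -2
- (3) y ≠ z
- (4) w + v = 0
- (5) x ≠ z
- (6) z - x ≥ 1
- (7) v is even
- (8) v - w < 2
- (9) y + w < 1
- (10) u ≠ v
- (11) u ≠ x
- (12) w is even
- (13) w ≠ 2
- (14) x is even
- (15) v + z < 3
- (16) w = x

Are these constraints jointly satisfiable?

Satisfiable

One satisfying assignment is x = 0, y = 0, z = 1, w = 0, v = 0, u = 2.
For the less obvious constraints — constraint 1: w + u = 2; constraint 2: x - v = 0; constraint 4: w + v = 0 — and the others hold by inspection.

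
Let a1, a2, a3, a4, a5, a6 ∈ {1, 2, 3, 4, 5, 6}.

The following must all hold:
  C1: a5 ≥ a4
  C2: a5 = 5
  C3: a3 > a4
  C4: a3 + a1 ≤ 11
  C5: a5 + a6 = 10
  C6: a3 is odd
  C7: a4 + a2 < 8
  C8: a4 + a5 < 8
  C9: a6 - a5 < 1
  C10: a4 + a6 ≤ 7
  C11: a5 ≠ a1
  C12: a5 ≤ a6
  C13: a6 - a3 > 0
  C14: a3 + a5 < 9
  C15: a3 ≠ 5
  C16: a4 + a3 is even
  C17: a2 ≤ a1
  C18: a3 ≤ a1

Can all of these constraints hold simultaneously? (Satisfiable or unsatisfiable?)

Take a1 = 6, a2 = 6, a3 = 3, a4 = 1, a5 = 5, a6 = 5. Then constraint 4: a3 + a1 = 9; constraint 5: a5 + a6 = 10; constraint 7: a4 + a2 = 7, and every other listed constraint is also met.

Satisfiable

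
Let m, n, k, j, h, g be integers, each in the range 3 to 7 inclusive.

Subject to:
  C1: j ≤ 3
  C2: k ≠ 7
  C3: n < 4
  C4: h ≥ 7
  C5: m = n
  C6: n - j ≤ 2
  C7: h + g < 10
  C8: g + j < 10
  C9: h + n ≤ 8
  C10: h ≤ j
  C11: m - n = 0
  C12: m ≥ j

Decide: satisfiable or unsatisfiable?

From constraint 4: h ≥ 7. From constraints 1 and 10: h ≤ j and j ≤ 3, so h ≤ 3. But 3 < 7, so no value of h works.

Unsatisfiable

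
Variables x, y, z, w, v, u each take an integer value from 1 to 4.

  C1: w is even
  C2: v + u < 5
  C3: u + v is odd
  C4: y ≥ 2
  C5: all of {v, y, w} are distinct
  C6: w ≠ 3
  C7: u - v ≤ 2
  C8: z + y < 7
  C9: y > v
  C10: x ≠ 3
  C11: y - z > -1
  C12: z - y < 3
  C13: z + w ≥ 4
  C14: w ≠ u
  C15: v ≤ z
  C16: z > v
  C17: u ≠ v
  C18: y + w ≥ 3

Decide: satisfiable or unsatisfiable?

Satisfiable

Try x = 1, y = 2, z = 2, w = 4, v = 1, u = 2.
Check constraint 2: v + u = 3; constraint 7: u - v = 1; constraint 8: z + y = 4. The remaining constraints are straightforward to verify.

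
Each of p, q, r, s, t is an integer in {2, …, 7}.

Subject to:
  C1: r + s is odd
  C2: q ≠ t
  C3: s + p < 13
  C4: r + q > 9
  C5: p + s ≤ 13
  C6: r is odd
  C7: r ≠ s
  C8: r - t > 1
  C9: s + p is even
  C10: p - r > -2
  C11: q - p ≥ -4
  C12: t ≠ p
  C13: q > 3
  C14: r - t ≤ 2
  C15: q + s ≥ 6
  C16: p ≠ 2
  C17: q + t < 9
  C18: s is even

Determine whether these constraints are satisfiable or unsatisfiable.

Try p = 6, q = 5, r = 5, s = 4, t = 3.
Check constraint 3: s + p = 10; constraint 4: r + q = 10. The remaining constraints are straightforward to verify.

Satisfiable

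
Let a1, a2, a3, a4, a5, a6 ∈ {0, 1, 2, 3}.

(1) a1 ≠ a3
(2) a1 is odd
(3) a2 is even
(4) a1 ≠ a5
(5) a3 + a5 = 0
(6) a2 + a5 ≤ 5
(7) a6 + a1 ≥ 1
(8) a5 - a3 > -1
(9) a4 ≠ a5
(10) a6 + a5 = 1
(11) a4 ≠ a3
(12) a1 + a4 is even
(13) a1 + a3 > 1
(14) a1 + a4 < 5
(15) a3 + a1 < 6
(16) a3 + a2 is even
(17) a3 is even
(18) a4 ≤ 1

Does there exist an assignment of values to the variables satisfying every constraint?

Satisfiable

One satisfying assignment is a1 = 3, a2 = 2, a3 = 0, a4 = 1, a5 = 0, a6 = 1.
For the less obvious constraints — constraint 5: a3 + a5 = 0; constraint 6: a2 + a5 = 2 — and the others hold by inspection.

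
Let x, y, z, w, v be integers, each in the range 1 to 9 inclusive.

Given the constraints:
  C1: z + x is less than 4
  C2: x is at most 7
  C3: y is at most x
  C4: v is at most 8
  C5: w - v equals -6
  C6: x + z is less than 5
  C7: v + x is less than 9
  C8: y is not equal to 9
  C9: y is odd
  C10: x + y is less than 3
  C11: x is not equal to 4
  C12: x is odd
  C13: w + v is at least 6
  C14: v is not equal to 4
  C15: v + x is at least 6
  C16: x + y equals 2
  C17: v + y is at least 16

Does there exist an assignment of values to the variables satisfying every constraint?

Unsatisfiable

From constraint 4: v ≤ 8. From constraints 2 and 3: y ≤ x ≤ 7. Hence v + y ≤ 15. But constraint 17 requires v + y ≥ 16, and 16 > 15. Contradiction.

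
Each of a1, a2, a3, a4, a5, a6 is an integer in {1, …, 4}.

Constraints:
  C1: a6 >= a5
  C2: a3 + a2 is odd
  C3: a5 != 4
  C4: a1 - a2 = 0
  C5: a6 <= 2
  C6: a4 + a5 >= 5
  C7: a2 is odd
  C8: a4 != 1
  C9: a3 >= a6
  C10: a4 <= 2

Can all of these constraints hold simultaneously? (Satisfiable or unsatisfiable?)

Unsatisfiable

From constraint 10: a4 ≤ 2. From constraints 1 and 5: a5 ≤ a6 ≤ 2. Hence a4 + a5 ≤ 4. But constraint 6 requires a4 + a5 ≥ 5, and 5 > 4. Contradiction.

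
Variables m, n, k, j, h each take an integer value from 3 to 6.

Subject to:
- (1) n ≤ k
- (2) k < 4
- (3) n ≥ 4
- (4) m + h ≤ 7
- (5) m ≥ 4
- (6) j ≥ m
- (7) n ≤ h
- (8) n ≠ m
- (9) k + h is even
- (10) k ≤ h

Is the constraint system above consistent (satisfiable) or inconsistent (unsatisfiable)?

From constraint 5: m ≥ 4. From constraints 3 and 7: h ≥ n ≥ 4. Hence m + h ≥ 8. But constraint 4 requires m + h ≤ 7, and 7 < 8. Contradiction.

Unsatisfiable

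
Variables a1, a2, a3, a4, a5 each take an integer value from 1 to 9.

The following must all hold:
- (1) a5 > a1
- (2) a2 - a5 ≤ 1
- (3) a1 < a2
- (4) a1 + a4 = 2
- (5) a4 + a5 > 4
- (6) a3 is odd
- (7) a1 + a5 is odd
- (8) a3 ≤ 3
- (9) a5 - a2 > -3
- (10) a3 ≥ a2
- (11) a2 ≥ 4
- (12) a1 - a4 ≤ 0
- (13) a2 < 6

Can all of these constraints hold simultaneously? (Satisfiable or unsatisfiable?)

Unsatisfiable

From constraint 11: a2 ≥ 4. From constraints 8 and 10: a2 ≤ a3 and a3 ≤ 3, so a2 ≤ 3. But 3 < 4, so no value of a2 works.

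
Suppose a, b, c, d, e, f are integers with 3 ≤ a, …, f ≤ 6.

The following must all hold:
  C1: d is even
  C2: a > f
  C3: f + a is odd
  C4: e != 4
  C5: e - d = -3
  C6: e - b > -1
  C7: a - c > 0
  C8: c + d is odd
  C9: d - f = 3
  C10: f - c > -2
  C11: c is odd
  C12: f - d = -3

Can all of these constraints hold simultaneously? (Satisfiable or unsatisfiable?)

The assignment a = 4, b = 3, c = 3, d = 6, e = 3, f = 3 works:
  constraint 5 holds since e - d = -3.
  constraint 6 holds since e - b = 0.
The rest check out directly.

Satisfiable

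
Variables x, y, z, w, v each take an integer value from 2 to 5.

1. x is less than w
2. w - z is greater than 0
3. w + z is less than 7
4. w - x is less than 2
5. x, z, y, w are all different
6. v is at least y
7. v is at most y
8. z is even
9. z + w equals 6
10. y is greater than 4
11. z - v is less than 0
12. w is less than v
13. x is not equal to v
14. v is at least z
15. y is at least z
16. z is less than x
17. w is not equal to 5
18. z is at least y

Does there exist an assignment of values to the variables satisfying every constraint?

Constraints 1, 7, 12, 16, and 18 give x < w, w < v, v ≤ y, y ≤ z, z < x. Chaining: x < w < v ≤ y ≤ z < x, which forces x < x — impossible.

Unsatisfiable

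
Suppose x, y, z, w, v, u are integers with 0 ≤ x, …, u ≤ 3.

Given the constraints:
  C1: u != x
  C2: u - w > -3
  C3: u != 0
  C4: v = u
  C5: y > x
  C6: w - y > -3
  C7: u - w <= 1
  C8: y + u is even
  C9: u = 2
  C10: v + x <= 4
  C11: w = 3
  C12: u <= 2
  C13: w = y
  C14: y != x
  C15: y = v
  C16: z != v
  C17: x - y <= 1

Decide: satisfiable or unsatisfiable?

Constraint 11 fixes w = 3 and constraint 9 fixes u = 2. Constraints 4, 13, and 15 give w = y = v = u, so w = u. But 3 ≠ 2 — contradiction.

Unsatisfiable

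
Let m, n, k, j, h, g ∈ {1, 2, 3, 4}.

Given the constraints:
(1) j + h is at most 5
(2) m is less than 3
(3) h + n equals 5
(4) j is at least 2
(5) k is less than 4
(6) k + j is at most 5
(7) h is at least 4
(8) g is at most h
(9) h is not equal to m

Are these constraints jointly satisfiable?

From constraint 4: j ≥ 2. From constraint 7: h ≥ 4. Hence j + h ≥ 6. But constraint 1 requires j + h ≤ 5, and 5 < 6. Contradiction.

Unsatisfiable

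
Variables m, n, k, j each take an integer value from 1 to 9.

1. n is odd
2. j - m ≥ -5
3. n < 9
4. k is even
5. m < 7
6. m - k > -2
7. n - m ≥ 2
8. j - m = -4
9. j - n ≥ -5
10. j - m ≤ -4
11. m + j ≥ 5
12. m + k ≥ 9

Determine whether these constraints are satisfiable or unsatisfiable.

Unsatisfiable

Constraints 7, 9, and 10 give n − m ≥ 2, m − j ≥ 4, j − n ≥ -5.
Adding all 3 inequalities: the left sides telescope to 0, and the right sides sum to 2 + 4 + (-5) = 1. So 0 ≥ 1, which is false.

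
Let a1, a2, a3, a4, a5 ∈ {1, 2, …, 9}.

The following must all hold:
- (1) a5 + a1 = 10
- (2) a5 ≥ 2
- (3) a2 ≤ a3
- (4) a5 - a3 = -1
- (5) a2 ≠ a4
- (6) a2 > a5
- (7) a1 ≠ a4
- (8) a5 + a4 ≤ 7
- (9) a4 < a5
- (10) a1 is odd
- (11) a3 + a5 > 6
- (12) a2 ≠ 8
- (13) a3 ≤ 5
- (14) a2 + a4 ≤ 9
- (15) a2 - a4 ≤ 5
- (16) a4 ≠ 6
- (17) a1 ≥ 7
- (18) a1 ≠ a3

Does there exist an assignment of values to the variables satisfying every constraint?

Satisfiable

The assignment a1 = 7, a2 = 4, a3 = 4, a4 = 2, a5 = 3 works:
  constraint 1 holds since a5 + a1 = 10.
  constraint 4 holds since a5 - a3 = -1.
The rest check out directly.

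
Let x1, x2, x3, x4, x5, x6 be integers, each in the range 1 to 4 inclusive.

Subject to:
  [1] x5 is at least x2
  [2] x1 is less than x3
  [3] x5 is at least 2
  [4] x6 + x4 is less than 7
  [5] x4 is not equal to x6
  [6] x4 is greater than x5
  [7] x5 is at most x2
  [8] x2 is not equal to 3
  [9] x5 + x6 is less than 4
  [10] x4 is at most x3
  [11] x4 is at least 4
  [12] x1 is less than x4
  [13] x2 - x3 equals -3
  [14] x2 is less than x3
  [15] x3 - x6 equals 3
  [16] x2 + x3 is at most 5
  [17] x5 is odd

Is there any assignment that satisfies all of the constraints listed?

From constraints 3 and 7: x2 ≥ x5 ≥ 2. From constraints 10 and 11: x3 ≥ x4 ≥ 4. Hence x2 + x3 ≥ 6. But constraint 16 requires x2 + x3 ≤ 5, and 5 < 6. Contradiction.

Unsatisfiable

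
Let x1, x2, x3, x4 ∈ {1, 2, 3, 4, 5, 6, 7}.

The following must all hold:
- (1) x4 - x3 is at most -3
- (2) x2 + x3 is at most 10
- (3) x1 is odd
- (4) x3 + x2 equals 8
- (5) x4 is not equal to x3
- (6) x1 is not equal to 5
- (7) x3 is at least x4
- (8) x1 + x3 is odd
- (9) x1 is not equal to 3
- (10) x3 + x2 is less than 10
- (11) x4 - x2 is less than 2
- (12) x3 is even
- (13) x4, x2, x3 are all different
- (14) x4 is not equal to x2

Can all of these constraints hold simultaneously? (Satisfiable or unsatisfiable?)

Satisfiable

Setting (x1, x2, x3, x4) = (7, 2, 6, 1) satisfies everything: constraint 1: x4 - x3 = -5; constraint 2: x2 + x3 = 8; constraint 4: x3 + x2 = 8, and the others follow.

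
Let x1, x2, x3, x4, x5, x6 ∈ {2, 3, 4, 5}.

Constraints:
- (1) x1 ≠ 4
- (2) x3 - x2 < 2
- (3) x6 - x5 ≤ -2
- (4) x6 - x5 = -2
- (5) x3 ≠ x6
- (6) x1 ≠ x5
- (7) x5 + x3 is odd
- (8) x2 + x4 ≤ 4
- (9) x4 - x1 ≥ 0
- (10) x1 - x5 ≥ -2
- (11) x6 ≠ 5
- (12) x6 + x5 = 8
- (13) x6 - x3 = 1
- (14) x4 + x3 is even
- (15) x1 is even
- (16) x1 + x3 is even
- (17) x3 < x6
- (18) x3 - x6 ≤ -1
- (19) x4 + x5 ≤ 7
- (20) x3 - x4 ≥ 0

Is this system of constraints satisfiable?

Constraints 3, 9, 10, 18, and 20 give x5 − x6 ≥ 2, x6 − x3 ≥ 1, x3 − x4 ≥ 0, x4 − x1 ≥ 0, x1 − x5 ≥ -2.
Adding all 5 inequalities: the left sides telescope to 0, and the right sides sum to 2 + 1 + 0 + 0 + (-2) = 1. So 0 ≥ 1, which is false.

Unsatisfiable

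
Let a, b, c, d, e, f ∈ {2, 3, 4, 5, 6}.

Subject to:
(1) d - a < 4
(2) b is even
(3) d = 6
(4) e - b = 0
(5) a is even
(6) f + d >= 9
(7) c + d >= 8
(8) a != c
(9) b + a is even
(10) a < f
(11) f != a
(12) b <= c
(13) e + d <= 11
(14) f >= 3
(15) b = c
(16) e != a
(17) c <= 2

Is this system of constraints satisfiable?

The assignment a = 4, b = 2, c = 2, d = 6, e = 2, f = 6 works:
  constraint 1 holds since d - a = 2.
  constraint 4 holds since e - b = 0.
  constraint 6 holds since f + d = 12.
The rest check out directly.

Satisfiable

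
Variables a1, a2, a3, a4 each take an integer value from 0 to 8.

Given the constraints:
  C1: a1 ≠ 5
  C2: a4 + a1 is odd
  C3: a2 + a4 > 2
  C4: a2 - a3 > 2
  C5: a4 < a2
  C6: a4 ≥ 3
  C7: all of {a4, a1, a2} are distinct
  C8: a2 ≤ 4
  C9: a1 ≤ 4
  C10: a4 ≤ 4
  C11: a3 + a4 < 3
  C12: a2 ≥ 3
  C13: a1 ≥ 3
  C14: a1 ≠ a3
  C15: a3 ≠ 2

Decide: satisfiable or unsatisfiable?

Constraints 6, 8, 9, 10, 12, and 13 confine each of a4, a1, a2 to the 2 values {3, 4}.
Constraint 7 requires all 3 of them to be distinct, but only 2 values are available — impossible by the pigeonhole principle.

Unsatisfiable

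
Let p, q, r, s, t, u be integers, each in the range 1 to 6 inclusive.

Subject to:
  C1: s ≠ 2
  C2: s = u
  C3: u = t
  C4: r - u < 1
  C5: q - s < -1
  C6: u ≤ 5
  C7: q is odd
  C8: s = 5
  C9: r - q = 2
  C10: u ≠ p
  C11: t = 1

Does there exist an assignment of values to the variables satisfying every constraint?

Constraint 8 fixes s = 5 and constraint 11 fixes t = 1. Constraints 2 and 3 give s = u = t, so s = t. But 5 ≠ 1 — contradiction.

Unsatisfiable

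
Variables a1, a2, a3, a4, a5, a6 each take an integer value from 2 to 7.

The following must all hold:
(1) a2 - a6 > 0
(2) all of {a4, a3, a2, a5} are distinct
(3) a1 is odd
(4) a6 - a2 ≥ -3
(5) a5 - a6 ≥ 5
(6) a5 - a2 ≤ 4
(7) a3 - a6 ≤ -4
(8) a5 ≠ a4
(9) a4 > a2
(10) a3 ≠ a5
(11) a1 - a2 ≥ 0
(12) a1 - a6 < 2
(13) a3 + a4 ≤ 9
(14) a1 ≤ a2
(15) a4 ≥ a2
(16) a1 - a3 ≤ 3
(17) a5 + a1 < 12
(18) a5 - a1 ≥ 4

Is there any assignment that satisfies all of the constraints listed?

Constraints 5, 6, 7, 11, and 16 give a6 − a3 ≥ 4, a3 − a1 ≥ -3, a1 − a2 ≥ 0, a2 − a5 ≥ -4, a5 − a6 ≥ 5.
Adding all 5 inequalities: the left sides telescope to 0, and the right sides sum to 4 + (-3) + 0 + (-4) + 5 = 2. So 0 ≥ 2, which is false.

Unsatisfiable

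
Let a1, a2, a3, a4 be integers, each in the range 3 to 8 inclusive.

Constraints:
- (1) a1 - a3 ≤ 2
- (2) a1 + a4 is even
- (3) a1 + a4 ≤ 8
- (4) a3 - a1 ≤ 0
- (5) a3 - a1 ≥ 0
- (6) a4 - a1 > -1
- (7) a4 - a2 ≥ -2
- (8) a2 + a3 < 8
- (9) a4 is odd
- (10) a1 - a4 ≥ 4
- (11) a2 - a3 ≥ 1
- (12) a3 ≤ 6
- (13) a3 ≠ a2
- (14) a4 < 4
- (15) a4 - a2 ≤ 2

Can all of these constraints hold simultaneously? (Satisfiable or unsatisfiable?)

Unsatisfiable

Constraints 1, 7, 10, and 11 give a4 − a2 ≥ -2, a2 − a3 ≥ 1, a3 − a1 ≥ -2, a1 − a4 ≥ 4.
Adding all 4 inequalities: the left sides telescope to 0, and the right sides sum to (-2) + 1 + (-2) + 4 = 1. So 0 ≥ 1, which is false.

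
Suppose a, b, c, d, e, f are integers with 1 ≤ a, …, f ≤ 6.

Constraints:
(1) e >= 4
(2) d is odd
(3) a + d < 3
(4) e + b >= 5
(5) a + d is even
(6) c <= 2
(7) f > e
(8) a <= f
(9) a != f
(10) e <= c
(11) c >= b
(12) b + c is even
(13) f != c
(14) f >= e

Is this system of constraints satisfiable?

From constraint 1: e ≥ 4. From constraints 6 and 10: e ≤ c and c ≤ 2, so e ≤ 2. But 2 < 4, so no value of e works.

Unsatisfiable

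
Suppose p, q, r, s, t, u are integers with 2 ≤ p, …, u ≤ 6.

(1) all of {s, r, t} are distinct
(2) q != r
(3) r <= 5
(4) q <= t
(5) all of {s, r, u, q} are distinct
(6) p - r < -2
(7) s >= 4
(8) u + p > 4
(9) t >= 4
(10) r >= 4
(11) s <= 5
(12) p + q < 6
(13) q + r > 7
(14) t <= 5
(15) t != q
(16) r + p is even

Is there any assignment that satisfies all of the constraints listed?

Unsatisfiable

Constraints 3, 7, 9, 10, 11, and 14 confine each of s, r, t to the 2 values {4, 5}.
Constraint 1 requires all 3 of them to be distinct, but only 2 values are available — impossible by the pigeonhole principle.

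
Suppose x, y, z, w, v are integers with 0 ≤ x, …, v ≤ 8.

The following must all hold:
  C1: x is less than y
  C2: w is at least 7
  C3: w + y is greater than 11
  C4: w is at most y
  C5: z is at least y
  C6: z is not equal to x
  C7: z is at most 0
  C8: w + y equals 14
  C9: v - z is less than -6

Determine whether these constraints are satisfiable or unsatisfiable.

Unsatisfiable

From constraints 2 and 4: y ≥ w and w ≥ 7, so y ≥ 7. From constraints 5 and 7: y ≤ z and z ≤ 0, so y ≤ 0. But 0 < 7, so no value of y works.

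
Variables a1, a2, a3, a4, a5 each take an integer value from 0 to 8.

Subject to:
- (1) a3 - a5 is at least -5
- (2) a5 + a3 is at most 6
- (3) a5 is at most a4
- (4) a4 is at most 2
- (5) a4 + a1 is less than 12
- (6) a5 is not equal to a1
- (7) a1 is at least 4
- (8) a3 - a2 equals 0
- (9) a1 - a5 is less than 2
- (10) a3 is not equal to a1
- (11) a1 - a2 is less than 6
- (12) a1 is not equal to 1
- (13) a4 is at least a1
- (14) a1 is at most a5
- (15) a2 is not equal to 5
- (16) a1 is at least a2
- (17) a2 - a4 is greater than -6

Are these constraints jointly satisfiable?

Unsatisfiable

From constraints 7 and 14: a5 ≥ a1 and a1 ≥ 4, so a5 ≥ 4. From constraints 3 and 4: a5 ≤ a4 and a4 ≤ 2, so a5 ≤ 2. But 2 < 4, so no value of a5 works.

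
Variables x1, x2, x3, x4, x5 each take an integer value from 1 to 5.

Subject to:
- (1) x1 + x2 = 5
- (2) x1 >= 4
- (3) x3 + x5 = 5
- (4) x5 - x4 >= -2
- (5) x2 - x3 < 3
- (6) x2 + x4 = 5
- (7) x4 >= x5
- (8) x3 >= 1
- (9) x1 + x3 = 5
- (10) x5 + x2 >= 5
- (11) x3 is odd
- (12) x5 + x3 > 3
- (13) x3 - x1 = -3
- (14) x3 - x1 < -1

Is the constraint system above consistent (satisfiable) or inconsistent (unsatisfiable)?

Setting (x1, x2, x3, x4, x5) = (4, 1, 1, 4, 4) satisfies everything: constraint 1: x1 + x2 = 5; constraint 3: x3 + x5 = 5, and the others follow.

Satisfiable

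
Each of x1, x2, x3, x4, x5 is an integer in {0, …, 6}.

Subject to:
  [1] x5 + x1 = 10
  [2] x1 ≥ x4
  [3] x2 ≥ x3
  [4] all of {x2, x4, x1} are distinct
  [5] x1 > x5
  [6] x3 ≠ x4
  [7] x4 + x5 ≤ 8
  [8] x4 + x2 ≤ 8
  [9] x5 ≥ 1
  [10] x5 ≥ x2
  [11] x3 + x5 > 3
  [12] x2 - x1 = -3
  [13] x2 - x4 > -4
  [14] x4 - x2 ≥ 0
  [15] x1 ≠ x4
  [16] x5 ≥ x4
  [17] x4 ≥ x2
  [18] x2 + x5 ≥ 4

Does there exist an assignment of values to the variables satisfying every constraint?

Try x1 = 6, x2 = 3, x3 = 1, x4 = 4, x5 = 4.
Check constraint 1: x5 + x1 = 10; constraint 7: x4 + x5 = 8; constraint 8: x4 + x2 = 7. The remaining constraints are straightforward to verify.

Satisfiable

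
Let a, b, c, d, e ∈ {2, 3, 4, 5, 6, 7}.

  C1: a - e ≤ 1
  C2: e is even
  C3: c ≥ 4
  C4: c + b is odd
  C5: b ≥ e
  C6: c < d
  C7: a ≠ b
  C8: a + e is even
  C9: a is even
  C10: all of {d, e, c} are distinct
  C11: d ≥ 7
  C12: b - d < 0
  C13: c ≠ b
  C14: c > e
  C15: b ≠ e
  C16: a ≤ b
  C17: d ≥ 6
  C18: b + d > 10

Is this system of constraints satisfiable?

The assignment a = 2, b = 6, c = 5, d = 7, e = 2 works:
  constraint 1 holds since a - e = 0.
  constraint 12 holds since b - d = -1.
  constraint 18 holds since b + d = 13.
The rest check out directly.

Satisfiable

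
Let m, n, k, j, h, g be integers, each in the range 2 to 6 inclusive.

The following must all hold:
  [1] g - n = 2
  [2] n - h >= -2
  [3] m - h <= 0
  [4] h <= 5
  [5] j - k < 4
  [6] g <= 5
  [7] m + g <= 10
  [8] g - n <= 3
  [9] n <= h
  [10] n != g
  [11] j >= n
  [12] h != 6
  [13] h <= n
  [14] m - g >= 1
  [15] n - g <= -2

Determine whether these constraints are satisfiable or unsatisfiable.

Constraints 2, 3, 14, and 15 give n − h ≥ -2, h − m ≥ 0, m − g ≥ 1, g − n ≥ 2.
Adding all 4 inequalities: the left sides telescope to 0, and the right sides sum to (-2) + 0 + 1 + 2 = 1. So 0 ≥ 1, which is false.

Unsatisfiable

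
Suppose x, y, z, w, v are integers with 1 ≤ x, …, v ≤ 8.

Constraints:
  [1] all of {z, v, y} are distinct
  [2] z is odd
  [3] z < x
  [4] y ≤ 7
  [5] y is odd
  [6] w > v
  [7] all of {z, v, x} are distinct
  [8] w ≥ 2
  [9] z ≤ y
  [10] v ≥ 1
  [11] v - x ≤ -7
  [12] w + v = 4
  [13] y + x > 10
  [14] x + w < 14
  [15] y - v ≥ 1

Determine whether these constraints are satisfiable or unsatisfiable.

Satisfiable

The assignment x = 8, y = 5, z = 3, w = 3, v = 1 works:
  constraint 11 holds since v - x = -7.
  constraint 12 holds since w + v = 4.
  constraint 13 holds since y + x = 13.
The rest check out directly.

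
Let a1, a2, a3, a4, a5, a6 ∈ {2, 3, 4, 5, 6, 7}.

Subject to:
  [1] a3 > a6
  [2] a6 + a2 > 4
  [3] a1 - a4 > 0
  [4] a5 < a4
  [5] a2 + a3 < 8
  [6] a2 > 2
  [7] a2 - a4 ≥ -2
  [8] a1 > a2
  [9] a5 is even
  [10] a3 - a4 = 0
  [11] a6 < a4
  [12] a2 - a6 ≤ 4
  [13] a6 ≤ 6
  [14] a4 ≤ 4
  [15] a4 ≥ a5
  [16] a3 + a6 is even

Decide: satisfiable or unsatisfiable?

Satisfiable

One satisfying assignment is a1 = 5, a2 = 3, a3 = 4, a4 = 4, a5 = 2, a6 = 2.
For the less obvious constraints — constraint 2: a6 + a2 = 5; constraint 3: a1 - a4 = 1; constraint 5: a2 + a3 = 7 — and the others hold by inspection.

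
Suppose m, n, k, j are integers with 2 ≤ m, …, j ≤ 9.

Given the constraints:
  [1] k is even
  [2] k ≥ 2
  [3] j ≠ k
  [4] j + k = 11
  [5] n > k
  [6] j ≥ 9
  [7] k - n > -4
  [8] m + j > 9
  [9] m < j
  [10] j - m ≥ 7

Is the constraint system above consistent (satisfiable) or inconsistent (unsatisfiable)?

Satisfiable

Try m = 2, n = 5, k = 2, j = 9.
Check constraint 4: j + k = 11; constraint 7: k - n = -3; constraint 8: m + j = 11. The remaining constraints are straightforward to verify.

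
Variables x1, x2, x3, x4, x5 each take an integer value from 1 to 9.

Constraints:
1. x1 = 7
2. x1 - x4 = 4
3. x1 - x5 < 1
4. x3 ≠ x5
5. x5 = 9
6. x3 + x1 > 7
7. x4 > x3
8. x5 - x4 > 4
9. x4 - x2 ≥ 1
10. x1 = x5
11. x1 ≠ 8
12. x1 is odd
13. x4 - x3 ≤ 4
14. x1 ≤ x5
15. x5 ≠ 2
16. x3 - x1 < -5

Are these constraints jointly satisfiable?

Constraint 1 fixes x1 = 7 and constraint 5 fixes x5 = 9, but constraint 10 requires x1 = x5. Since 7 ≠ 9, contradiction.

Unsatisfiable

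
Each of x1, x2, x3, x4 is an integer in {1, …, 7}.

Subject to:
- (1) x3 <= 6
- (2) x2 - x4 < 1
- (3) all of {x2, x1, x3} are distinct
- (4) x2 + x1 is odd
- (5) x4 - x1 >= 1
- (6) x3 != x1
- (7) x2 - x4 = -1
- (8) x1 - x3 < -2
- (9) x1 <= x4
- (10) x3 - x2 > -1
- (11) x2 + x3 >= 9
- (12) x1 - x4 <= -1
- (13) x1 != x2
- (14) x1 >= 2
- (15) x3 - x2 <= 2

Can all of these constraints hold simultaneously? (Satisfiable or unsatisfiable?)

Setting (x1, x2, x3, x4) = (2, 5, 6, 6) satisfies everything: constraint 2: x2 - x4 = -1; constraint 5: x4 - x1 = 4, and the others follow.

Satisfiable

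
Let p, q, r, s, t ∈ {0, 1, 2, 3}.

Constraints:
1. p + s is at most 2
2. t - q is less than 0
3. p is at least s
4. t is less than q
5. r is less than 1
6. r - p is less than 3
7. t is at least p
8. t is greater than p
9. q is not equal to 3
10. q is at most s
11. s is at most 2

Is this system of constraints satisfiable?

Unsatisfiable

Constraints 3, 4, 8, and 10 give p < t, t < q, q ≤ s, s ≤ p. Chaining: p < t < q ≤ s ≤ p, which forces p < p — impossible.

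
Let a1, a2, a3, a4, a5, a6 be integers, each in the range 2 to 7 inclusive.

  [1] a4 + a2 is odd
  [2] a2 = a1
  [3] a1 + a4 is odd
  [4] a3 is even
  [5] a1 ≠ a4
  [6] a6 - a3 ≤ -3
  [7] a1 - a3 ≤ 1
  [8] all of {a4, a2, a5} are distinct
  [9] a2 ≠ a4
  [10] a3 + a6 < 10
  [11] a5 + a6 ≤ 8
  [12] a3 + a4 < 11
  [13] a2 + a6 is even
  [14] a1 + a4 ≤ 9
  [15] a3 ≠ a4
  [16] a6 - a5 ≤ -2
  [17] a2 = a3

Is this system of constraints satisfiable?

Satisfiable

One satisfying assignment is a1 = 6, a2 = 6, a3 = 6, a4 = 3, a5 = 4, a6 = 2.
For the less obvious constraints — constraint 6: a6 - a3 = -4; constraint 7: a1 - a3 = 0; constraint 10: a3 + a6 = 8 — and the others hold by inspection.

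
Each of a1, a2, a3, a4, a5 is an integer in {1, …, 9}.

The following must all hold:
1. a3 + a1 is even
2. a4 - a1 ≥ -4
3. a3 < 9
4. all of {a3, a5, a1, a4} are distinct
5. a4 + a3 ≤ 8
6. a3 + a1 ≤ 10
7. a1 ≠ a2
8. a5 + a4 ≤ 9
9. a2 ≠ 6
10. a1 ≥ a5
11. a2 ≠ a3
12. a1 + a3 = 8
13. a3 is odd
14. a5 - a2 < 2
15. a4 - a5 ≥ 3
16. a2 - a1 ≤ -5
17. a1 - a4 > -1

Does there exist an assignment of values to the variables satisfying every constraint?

Satisfiable

Setting (a1, a2, a3, a4, a5) = (7, 2, 1, 5, 2) satisfies everything: constraint 2: a4 - a1 = -2; constraint 5: a4 + a3 = 6, and the others follow.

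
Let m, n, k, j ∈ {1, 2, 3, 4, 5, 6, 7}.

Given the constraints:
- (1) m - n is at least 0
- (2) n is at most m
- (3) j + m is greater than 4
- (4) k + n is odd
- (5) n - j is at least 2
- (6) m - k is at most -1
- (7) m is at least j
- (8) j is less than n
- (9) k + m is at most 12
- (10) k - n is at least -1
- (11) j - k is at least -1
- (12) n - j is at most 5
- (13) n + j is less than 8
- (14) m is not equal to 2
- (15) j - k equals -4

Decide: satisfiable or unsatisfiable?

Constraints 1, 5, 6, and 11 give k − m ≥ 1, m − n ≥ 0, n − j ≥ 2, j − k ≥ -1.
Adding all 4 inequalities: the left sides telescope to 0, and the right sides sum to 1 + 0 + 2 + (-1) = 2. So 0 ≥ 2, which is false.

Unsatisfiable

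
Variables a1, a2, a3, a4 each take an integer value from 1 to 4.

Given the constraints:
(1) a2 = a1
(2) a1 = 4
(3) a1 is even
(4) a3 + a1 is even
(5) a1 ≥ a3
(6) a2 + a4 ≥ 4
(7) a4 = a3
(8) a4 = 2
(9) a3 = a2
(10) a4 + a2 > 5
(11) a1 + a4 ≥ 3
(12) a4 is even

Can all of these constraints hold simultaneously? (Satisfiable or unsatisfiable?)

Constraint 8 fixes a4 = 2 and constraint 2 fixes a1 = 4. Constraints 1, 7, and 9 give a4 = a3 = a2 = a1, so a4 = a1. But 2 ≠ 4 — contradiction.

Unsatisfiable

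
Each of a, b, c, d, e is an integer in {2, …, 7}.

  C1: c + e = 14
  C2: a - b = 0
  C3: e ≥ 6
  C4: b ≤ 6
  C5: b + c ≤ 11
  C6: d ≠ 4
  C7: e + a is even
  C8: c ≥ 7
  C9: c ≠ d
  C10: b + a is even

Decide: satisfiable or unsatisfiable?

Satisfiable

One satisfying assignment is a = 3, b = 3, c = 7, d = 3, e = 7.
For the less obvious constraints — constraint 1: c + e = 14; constraint 2: a - b = 0; constraint 5: b + c = 10 — and the others hold by inspection.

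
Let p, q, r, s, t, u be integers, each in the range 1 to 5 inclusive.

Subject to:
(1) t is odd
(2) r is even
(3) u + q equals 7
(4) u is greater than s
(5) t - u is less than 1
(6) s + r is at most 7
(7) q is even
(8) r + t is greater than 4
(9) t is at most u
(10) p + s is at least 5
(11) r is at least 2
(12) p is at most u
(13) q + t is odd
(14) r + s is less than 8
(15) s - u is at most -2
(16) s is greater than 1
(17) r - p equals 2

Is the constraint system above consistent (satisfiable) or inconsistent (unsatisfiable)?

One satisfying assignment is p = 2, q = 2, r = 4, s = 3, t = 3, u = 5.
For the less obvious constraints — constraint 3: u + q = 7; constraint 5: t - u = -2; constraint 6: s + r = 7 — and the others hold by inspection.

Satisfiable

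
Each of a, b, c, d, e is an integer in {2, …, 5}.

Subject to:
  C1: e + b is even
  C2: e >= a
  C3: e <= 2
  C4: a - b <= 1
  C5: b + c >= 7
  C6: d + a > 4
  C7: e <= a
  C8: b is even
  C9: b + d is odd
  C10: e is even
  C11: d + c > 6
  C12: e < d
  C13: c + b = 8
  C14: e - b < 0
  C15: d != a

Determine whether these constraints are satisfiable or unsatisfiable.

One satisfying assignment is a = 2, b = 4, c = 4, d = 5, e = 2.
For the less obvious constraints — constraint 4: a - b = -2; constraint 5: b + c = 8 — and the others hold by inspection.

Satisfiable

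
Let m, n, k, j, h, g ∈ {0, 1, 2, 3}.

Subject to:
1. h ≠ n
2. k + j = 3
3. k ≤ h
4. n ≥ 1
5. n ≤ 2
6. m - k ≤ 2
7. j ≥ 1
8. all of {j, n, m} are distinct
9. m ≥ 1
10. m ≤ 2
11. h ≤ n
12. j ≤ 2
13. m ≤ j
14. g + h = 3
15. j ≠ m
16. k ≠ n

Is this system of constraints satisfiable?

Constraints 4, 5, 7, 9, 10, and 12 confine each of j, n, m to the 2 values {1, 2}.
Constraint 8 requires all 3 of them to be distinct, but only 2 values are available — impossible by the pigeonhole principle.

Unsatisfiable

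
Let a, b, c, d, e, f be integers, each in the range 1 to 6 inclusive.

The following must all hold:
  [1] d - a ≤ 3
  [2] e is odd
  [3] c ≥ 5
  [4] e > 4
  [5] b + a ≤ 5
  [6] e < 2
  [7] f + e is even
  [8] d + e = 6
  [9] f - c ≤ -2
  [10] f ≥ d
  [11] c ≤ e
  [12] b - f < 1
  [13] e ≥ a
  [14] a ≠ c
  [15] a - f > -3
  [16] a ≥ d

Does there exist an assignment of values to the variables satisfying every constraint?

From constraints 3 and 11: e ≥ c and c ≥ 5, so e ≥ 5. From constraint 6: e ≤ 1. But 1 < 5, so no value of e works.

Unsatisfiable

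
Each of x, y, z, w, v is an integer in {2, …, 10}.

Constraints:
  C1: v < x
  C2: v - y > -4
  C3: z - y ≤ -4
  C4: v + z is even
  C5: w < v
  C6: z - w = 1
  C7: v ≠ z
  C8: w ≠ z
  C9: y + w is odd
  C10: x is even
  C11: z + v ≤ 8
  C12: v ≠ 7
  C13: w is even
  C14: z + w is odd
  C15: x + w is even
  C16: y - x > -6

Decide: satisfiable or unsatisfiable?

Satisfiable

The assignment x = 10, y = 7, z = 3, w = 2, v = 5 works:
  constraint 2 holds since v - y = -2.
  constraint 3 holds since z - y = -4.
  constraint 6 holds since z - w = 1.
The rest check out directly.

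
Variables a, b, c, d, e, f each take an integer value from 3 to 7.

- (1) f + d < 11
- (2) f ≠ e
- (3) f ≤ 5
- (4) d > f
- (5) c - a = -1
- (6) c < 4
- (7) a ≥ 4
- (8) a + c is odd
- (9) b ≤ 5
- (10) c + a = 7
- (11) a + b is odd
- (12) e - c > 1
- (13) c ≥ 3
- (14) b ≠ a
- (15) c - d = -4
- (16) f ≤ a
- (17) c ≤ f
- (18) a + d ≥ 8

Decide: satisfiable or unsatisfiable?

Satisfiable

One satisfying assignment is a = 4, b = 3, c = 3, d = 7, e = 7, f = 3.
For the less obvious constraints — constraint 1: f + d = 10; constraint 5: c - a = -1 — and the others hold by inspection.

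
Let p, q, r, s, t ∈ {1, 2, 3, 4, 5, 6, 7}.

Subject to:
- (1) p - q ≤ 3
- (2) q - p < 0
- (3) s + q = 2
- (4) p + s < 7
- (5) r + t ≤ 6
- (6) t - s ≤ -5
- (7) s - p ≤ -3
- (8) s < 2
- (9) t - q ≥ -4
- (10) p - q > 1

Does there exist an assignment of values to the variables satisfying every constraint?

Unsatisfiable

Constraints 1, 6, 7, and 9 give q − p ≥ -3, p − s ≥ 3, s − t ≥ 5, t − q ≥ -4.
Adding all 4 inequalities: the left sides telescope to 0, and the right sides sum to (-3) + 3 + 5 + (-4) = 1. So 0 ≥ 1, which is false.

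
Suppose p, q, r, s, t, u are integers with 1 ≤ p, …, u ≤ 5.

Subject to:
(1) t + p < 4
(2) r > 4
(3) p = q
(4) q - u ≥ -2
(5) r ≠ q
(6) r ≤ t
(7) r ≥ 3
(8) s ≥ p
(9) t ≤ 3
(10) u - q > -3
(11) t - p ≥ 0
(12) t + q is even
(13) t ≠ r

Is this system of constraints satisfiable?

From constraint 2: r ≥ 5. From constraints 6 and 9: r ≤ t and t ≤ 3, so r ≤ 3. But 3 < 5, so no value of r works.

Unsatisfiable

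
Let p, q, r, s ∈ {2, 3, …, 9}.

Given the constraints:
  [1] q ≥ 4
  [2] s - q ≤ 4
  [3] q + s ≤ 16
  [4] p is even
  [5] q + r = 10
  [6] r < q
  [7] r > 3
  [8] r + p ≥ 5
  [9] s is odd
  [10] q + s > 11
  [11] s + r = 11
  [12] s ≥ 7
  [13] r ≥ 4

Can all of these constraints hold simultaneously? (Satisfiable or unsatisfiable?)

Try p = 2, q = 6, r = 4, s = 7.
Check constraint 2: s - q = 1; constraint 3: q + s = 13; constraint 5: q + r = 10. The remaining constraints are straightforward to verify.

Satisfiable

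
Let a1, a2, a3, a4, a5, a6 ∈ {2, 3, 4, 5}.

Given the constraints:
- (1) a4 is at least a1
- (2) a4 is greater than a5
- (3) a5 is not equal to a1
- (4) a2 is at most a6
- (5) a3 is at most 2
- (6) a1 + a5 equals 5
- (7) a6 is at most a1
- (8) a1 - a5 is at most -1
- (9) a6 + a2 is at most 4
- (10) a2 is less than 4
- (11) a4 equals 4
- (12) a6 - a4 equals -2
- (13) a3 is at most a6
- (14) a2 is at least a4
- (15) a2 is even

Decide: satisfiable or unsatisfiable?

Unsatisfiable

Constraints 2, 4, 7, 8, and 14 give a2 ≤ a6, a6 ≤ a1, a1 < a5, a5 < a4, a4 ≤ a2. Chaining: a2 ≤ a6 ≤ a1 < a5 < a4 ≤ a2, which forces a2 < a2 — impossible.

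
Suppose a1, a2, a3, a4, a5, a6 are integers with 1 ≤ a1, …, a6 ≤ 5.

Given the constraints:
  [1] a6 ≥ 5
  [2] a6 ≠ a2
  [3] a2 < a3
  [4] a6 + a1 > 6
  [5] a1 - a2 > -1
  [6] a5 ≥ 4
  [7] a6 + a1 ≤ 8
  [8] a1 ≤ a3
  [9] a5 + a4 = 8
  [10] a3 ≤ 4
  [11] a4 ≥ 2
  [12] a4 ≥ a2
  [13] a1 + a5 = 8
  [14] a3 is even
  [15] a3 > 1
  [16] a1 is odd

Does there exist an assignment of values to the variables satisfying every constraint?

Try a1 = 3, a2 = 3, a3 = 4, a4 = 3, a5 = 5, a6 = 5.
Check constraint 4: a6 + a1 = 8; constraint 5: a1 - a2 = 0. The remaining constraints are straightforward to verify.

Satisfiable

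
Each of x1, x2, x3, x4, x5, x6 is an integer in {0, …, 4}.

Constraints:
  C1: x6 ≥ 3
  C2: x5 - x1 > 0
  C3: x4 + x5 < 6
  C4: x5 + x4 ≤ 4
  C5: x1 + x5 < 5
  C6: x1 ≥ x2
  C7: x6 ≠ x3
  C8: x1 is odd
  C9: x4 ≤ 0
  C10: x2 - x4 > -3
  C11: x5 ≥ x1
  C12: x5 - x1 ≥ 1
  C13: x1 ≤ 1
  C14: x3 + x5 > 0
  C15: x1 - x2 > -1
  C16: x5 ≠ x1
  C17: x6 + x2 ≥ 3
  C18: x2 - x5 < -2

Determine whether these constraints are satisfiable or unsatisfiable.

Satisfiable

Try x1 = 1, x2 = 0, x3 = 0, x4 = 0, x5 = 3, x6 = 4.
Check constraint 2: x5 - x1 = 2; constraint 3: x4 + x5 = 3. The remaining constraints are straightforward to verify.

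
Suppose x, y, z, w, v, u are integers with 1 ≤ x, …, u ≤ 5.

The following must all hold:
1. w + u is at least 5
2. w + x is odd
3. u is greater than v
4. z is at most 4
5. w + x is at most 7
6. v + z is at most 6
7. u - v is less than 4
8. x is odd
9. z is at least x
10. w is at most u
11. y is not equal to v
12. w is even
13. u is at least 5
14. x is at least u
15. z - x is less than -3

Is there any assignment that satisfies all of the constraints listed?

From constraints 13 and 14: x ≥ u and u ≥ 5, so x ≥ 5. From constraints 4 and 9: x ≤ z and z ≤ 4, so x ≤ 4. But 4 < 5, so no value of x works.

Unsatisfiable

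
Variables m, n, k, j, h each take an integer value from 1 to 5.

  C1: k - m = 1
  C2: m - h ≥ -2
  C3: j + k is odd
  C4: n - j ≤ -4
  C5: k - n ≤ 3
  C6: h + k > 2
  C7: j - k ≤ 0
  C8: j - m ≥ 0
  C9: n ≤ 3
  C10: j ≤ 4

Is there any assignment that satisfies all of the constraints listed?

Constraints 4, 5, and 7 give n − k ≥ -3, k − j ≥ 0, j − n ≥ 4.
Adding all 3 inequalities: the left sides telescope to 0, and the right sides sum to (-3) + 0 + 4 = 1. So 0 ≥ 1, which is false.

Unsatisfiable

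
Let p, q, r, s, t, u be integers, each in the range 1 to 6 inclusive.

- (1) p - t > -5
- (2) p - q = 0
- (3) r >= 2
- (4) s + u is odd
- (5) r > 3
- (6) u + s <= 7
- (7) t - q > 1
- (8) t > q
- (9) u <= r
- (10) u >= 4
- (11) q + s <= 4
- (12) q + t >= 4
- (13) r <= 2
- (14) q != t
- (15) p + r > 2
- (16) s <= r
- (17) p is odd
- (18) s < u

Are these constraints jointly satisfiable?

From constraints 9 and 10: r ≥ u and u ≥ 4, so r ≥ 4. From constraint 13: r ≤ 2. But 2 < 4, so no value of r works.

Unsatisfiable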